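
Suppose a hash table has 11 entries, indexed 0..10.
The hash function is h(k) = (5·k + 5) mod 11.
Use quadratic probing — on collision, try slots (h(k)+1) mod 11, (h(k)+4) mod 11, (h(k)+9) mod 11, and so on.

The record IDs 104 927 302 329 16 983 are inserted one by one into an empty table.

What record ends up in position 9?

927

104: h=8 => slot 8
927: h=9 => slot 9
302: h=8, probe 8,9,1 => slot 1
329: h=0 => slot 0
16: h=8, probe 8,9,1,6 => slot 6
983: h=3 => slot 3
Table: [329, 302, —, 983, —, —, 16, —, 104, 927, —]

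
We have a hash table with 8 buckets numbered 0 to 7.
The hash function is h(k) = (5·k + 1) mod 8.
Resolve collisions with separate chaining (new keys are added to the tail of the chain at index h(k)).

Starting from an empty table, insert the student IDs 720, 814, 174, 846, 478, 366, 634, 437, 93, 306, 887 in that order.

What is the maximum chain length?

Insert 720: h=1, bucket 1 empty -> new chain.
Insert 814: h=7, bucket 7 empty -> new chain.
Insert 174: h=7, bucket 7 nonempty -> append to chain.
Insert 846: h=7, bucket 7 nonempty -> append to chain.
Insert 478: h=7, bucket 7 nonempty -> append to chain.
Insert 366: h=7, bucket 7 nonempty -> append to chain.
Insert 634: h=3, bucket 3 empty -> new chain.
Insert 437: h=2, bucket 2 empty -> new chain.
Insert 93: h=2, bucket 2 nonempty -> append to chain.
Insert 306: h=3, bucket 3 nonempty -> append to chain.
Insert 887: h=4, bucket 4 empty -> new chain.
Final buckets:
0: -
1: 720
2: 437 -> 93
3: 634 -> 306
4: 887
5: -
6: -
7: 814 -> 174 -> 846 -> 478 -> 366

5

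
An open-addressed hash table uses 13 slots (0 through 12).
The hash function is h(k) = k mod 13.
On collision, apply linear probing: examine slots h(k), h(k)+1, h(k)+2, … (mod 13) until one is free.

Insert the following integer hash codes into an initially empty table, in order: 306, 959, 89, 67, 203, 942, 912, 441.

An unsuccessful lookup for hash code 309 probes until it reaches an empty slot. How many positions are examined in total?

4

Insert 306: h=7, slot 7 empty → index 7.
Insert 959: h=10, slot 10 empty → index 10.
Insert 89: h=11, slot 11 empty → index 11.
Insert 67: h=2, slot 2 empty → index 2.
Insert 203: h=8, slot 8 empty → index 8.
Insert 942: h=6, slot 6 empty → index 6.
Insert 912: h=2, slot 2 occupied → index 3.
Insert 441: h=12, slot 12 empty → index 12.
Table: [., ., 67, 912, ., ., 942, 306, 203, ., 959, 89, 441]
Lookup 309: h=10, probe 10,11,12,0 → slot 0 empty, not found.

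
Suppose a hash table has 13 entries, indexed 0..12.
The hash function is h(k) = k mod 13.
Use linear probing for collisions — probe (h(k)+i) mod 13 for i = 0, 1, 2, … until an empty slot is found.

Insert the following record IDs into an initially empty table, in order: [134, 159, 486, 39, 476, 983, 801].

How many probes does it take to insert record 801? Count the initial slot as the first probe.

Insert 134: h=4, slot 4 empty => index 4.
Insert 159: h=3, slot 3 empty => index 3.
Insert 486: h=5, slot 5 empty => index 5.
Insert 39: h=0, slot 0 empty => index 0.
Insert 476: h=8, slot 8 empty => index 8.
Insert 983: h=8, slot 8 occupied => index 9.
Insert 801: h=8, slots 8,9 occupied => index 10.
Table: [39, -, -, 159, 134, 486, -, -, 476, 983, 801, -, -]

3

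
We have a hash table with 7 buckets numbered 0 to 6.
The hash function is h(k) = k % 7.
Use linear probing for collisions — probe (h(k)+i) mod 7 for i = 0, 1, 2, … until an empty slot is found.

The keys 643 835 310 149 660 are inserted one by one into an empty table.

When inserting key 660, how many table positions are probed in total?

Insert 643: h=6, slot 6 empty → index 6.
Insert 835: h=2, slot 2 empty → index 2.
Insert 310: h=2, slot 2 occupied → index 3.
Insert 149: h=2, slots 2,3 occupied → index 4.
Insert 660: h=2, slots 2,3,4 occupied → index 5.
Table: [., ., 835, 310, 149, 660, 643]

4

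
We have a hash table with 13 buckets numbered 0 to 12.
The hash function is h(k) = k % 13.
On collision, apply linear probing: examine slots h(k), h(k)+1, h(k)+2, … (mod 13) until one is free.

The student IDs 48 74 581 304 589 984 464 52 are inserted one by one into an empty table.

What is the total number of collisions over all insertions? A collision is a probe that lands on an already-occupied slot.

11

48: h=9 → slot 9
74: h=9, probe 9,10 → slot 10
581: h=9, probe 9,10,11 → slot 11
304: h=5 → slot 5
589: h=4 → slot 4
984: h=9, probe 9,10,11,12 → slot 12
464: h=9, probe 9,10,11,12,0 → slot 0
52: h=0, probe 0,1 → slot 1
Table: [464, 52, —, —, 589, 304, —, —, —, 48, 74, 581, 984]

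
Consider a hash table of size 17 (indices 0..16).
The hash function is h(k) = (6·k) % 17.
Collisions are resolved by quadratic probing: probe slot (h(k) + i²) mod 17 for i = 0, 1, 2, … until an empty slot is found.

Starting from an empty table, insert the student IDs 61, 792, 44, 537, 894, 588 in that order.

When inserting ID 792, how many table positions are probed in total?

2

Insert 61: h=9, slot 9 empty → index 9.
Insert 792: h=9, slot 9 occupied → index 10.
Insert 44: h=9, slots 9,10 occupied → index 13.
Insert 537: h=9, slots 9,10,13 occupied → index 1.
Insert 894: h=9, slots 9,10,13,1 occupied → index 8.
Insert 588: h=9, slots 9,10,13,1,8 occupied → index 0.
Table: [588, 537, -, -, -, -, -, -, 894, 61, 792, -, -, 44, -, -, -]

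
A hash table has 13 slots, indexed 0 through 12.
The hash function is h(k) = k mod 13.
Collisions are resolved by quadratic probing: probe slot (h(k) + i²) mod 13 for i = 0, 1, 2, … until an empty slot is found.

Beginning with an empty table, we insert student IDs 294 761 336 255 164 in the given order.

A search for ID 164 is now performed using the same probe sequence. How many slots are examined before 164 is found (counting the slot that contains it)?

Insert 294: h=8, slot 8 empty => index 8.
Insert 761: h=7, slot 7 empty => index 7.
Insert 336: h=11, slot 11 empty => index 11.
Insert 255: h=8, slot 8 occupied => index 9.
Insert 164: h=8, slots 8,9 occupied => index 12.
Table: [_, _, _, _, _, _, _, 761, 294, 255, _, 336, 164]
Lookup 164: h=8, probe 8,9,12 → found at 12.

3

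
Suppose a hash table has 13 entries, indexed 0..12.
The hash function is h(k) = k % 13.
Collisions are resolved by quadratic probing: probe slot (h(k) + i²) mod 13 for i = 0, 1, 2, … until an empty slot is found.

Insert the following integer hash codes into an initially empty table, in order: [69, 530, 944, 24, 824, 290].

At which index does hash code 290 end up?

69: h=4 => slot 4
530: h=10 => slot 10
944: h=8 => slot 8
24: h=11 => slot 11
824: h=5 => slot 5
290: h=4, probe 4,5,8,0 => slot 0
Table: [290, —, —, —, 69, 824, —, —, 944, —, 530, 24, —]

0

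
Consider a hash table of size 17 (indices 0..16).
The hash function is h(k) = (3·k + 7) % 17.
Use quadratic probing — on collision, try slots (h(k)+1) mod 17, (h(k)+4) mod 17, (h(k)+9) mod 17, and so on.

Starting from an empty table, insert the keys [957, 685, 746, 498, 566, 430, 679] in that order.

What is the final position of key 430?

957: h=5 → slot 5
685: h=5, probe 5,6 → slot 6
746: h=1 → slot 1
498: h=5, probe 5,6,9 → slot 9
566: h=5, probe 5,6,9,14 → slot 14
430: h=5, probe 5,6,9,14,4 → slot 4
679: h=4, probe 4,5,8 → slot 8
Table: [∅, 746, ∅, ∅, 430, 957, 685, ∅, 679, 498, ∅, ∅, ∅, ∅, 566, ∅, ∅]

4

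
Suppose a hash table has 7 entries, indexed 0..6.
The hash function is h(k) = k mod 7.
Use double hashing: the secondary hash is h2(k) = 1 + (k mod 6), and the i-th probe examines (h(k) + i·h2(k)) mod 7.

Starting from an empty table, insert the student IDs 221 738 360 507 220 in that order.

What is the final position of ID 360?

5

Insert 221: h=4, slot 4 empty → index 4.
Insert 738: h=3, slot 3 empty → index 3.
Insert 360: h=3, h2=1, slots 3,4 occupied → index 5.
Insert 507: h=3, h2=4, slot 3 occupied → index 0.
Insert 220: h=3, h2=5, slot 3 occupied → index 1.
Table: [507, 220, _, 738, 221, 360, _]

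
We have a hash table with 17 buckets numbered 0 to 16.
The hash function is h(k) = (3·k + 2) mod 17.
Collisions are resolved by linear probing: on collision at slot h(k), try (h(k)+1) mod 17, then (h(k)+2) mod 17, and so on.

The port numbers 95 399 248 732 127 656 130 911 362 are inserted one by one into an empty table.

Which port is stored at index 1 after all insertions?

95: h=15 -> slot 15
399: h=9 -> slot 9
248: h=15, probe 15,16 -> slot 16
732: h=5 -> slot 5
127: h=9, probe 9,10 -> slot 10
656: h=15, probe 15,16,0 -> slot 0
130: h=1 -> slot 1
911: h=15, probe 15,16,0,1,2 -> slot 2
362: h=0, probe 0,1,2,3 -> slot 3
Table: [656, 130, 911, 362, -, 732, -, -, -, 399, 127, -, -, -, -, 95, 248]

130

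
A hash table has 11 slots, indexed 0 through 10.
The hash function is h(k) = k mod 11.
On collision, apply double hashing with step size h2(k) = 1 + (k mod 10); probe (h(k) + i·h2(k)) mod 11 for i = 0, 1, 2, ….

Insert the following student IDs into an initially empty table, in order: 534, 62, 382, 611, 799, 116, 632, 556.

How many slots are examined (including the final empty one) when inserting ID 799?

3

Insert 534: h=6, slot 6 empty → index 6.
Insert 62: h=7, slot 7 empty → index 7.
Insert 382: h=8, slot 8 empty → index 8.
Insert 611: h=6, h2=2, slots 6,8 occupied → index 10.
Insert 799: h=7, h2=10, slots 7,6 occupied → index 5.
Insert 116: h=6, h2=7, slot 6 occupied → index 2.
Insert 632: h=5, h2=3, slots 5,8 occupied → index 0.
Insert 556: h=6, h2=7, slots 6,2 occupied → index 9.
Table: [632, _, 116, _, _, 799, 534, 62, 382, 556, 611]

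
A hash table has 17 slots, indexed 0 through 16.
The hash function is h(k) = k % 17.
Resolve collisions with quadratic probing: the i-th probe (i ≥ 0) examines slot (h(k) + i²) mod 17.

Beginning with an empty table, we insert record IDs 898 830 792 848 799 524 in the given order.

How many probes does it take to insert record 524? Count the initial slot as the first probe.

3

898 hashes to 14; slot 14 is free => place at 14.
830 hashes to 14; 14 taken => place at 15.
792 hashes to 10; slot 10 is free => place at 10.
848 hashes to 15; 15 taken => place at 16.
799 hashes to 0; slot 0 is free => place at 0.
524 hashes to 14; 14,15 taken => place at 1.
Table: [799, 524, —, —, —, —, —, —, —, —, 792, —, —, —, 898, 830, 848]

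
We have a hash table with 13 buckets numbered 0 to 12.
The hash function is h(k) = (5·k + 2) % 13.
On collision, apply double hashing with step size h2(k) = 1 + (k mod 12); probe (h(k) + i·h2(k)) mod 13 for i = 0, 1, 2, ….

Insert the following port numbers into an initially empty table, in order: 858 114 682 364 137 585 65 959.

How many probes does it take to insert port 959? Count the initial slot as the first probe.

4

858: h=2 -> slot 2
114: h=0 -> slot 0
682: h=6 -> slot 6
364: h=2, h2=5, probe 2,7 -> slot 7
137: h=11 -> slot 11
585: h=2, h2=10, probe 2,12 -> slot 12
65: h=2, h2=6, probe 2,8 -> slot 8
959: h=0, h2=12, probe 0,12,11,10 -> slot 10
Table: [114, —, 858, —, —, —, 682, 364, 65, —, 959, 137, 585]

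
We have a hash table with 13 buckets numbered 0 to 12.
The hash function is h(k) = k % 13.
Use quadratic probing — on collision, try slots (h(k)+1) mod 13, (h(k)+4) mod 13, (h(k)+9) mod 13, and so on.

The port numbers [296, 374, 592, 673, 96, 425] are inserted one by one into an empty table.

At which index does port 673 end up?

1

Insert 296: h=10, slot 10 empty -> index 10.
Insert 374: h=10, slot 10 occupied -> index 11.
Insert 592: h=7, slot 7 empty -> index 7.
Insert 673: h=10, slots 10,11 occupied -> index 1.
Insert 96: h=5, slot 5 empty -> index 5.
Insert 425: h=9, slot 9 empty -> index 9.
Table: [-, 673, -, -, -, 96, -, 592, -, 425, 296, 374, -]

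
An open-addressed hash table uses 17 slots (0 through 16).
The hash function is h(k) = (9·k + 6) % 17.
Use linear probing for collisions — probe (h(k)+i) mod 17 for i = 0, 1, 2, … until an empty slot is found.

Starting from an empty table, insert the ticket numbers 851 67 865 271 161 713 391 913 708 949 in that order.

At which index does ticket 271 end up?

16

851: h=15 => slot 15
67: h=14 => slot 14
865: h=5 => slot 5
271: h=14, probe 14,15,16 => slot 16
161: h=10 => slot 10
713: h=14, probe 14,15,16,0 => slot 0
391: h=6 => slot 6
913: h=12 => slot 12
708: h=3 => slot 3
949: h=13 => slot 13
Table: [713, _, _, 708, _, 865, 391, _, _, _, 161, _, 913, 949, 67, 851, 271]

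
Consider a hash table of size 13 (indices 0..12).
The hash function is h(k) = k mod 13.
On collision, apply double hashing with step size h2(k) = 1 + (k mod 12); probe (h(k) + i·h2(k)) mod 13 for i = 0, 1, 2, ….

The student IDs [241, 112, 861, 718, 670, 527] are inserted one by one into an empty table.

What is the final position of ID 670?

5

241 hashes to 7; slot 7 is free -> place at 7.
112 hashes to 8; slot 8 is free -> place at 8.
861 hashes to 3; slot 3 is free -> place at 3.
718 hashes to 3, h2=11; 3 taken -> place at 1.
670 hashes to 7, h2=11; 7 taken -> place at 5.
527 hashes to 7, h2=12; 7 taken -> place at 6.
Table: [—, 718, —, 861, —, 670, 527, 241, 112, —, —, —, —]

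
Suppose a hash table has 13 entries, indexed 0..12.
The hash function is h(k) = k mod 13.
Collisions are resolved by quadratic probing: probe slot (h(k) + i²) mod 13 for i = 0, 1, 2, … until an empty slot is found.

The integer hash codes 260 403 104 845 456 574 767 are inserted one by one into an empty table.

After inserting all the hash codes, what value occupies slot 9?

260 hashes to 0; slot 0 is free → place at 0.
403 hashes to 0; 0 taken → place at 1.
104 hashes to 0; 0,1 taken → place at 4.
845 hashes to 0; 0,1,4 taken → place at 9.
456 hashes to 1; 1 taken → place at 2.
574 hashes to 2; 2 taken → place at 3.
767 hashes to 0; 0,1,4,9,3 taken → place at 12.
Table: [260, 403, 456, 574, 104, —, —, —, —, 845, —, —, 767]

845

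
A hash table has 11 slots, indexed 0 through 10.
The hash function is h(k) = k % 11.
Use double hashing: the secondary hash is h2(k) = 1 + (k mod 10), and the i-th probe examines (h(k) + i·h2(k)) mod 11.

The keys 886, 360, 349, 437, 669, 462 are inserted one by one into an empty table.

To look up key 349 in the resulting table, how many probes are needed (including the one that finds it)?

2

886 hashes to 6; slot 6 is free -> place at 6.
360 hashes to 8; slot 8 is free -> place at 8.
349 hashes to 8, h2=10; 8 taken -> place at 7.
437 hashes to 8, h2=8; 8 taken -> place at 5.
669 hashes to 9; slot 9 is free -> place at 9.
462 hashes to 0; slot 0 is free -> place at 0.
Table: [462, ∅, ∅, ∅, ∅, 437, 886, 349, 360, 669, ∅]
Lookup 349: h=8, h2=10, probe 8,7 → found at 7.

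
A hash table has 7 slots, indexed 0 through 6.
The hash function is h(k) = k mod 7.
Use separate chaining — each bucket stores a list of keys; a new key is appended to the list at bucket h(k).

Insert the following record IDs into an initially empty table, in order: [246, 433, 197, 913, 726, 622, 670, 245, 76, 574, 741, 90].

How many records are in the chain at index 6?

246 → bucket 1
433 → bucket 6
197 → bucket 1 (collision)
913 → bucket 3
726 → bucket 5
622 → bucket 6 (collision)
670 → bucket 5 (collision)
245 → bucket 0
76 → bucket 6 (collision)
574 → bucket 0 (collision)
741 → bucket 6 (collision)
90 → bucket 6 (collision)
Final buckets:
0: 245 -> 574
1: 246 -> 197
2: —
3: 913
4: —
5: 726 -> 670
6: 433 -> 622 -> 76 -> 741 -> 90

5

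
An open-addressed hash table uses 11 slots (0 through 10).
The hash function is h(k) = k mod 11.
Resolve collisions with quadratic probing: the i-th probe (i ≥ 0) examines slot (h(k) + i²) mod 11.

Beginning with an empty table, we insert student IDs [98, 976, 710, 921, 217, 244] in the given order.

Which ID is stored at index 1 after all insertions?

217

98: h=10 → slot 10
976: h=8 → slot 8
710: h=6 → slot 6
921: h=8, probe 8,9 → slot 9
217: h=8, probe 8,9,1 → slot 1
244: h=2 → slot 2
Table: [_, 217, 244, _, _, _, 710, _, 976, 921, 98]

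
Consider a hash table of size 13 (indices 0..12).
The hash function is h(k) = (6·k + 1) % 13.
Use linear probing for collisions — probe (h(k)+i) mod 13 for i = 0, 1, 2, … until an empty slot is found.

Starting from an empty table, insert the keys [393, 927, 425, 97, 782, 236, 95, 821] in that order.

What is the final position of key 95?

393: h=6 => slot 6
927: h=12 => slot 12
425: h=3 => slot 3
97: h=11 => slot 11
782: h=0 => slot 0
236: h=0, probe 0,1 => slot 1
95: h=12, probe 12,0,1,2 => slot 2
821: h=0, probe 0,1,2,3,4 => slot 4
Table: [782, 236, 95, 425, 821, _, 393, _, _, _, _, 97, 927]

2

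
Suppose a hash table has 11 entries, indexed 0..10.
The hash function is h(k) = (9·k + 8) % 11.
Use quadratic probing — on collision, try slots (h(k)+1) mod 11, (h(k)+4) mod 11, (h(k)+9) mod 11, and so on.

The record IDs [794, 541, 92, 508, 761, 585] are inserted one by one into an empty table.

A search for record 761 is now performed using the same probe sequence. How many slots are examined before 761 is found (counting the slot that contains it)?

794: h=4 => slot 4
541: h=4, probe 4,5 => slot 5
92: h=0 => slot 0
508: h=4, probe 4,5,8 => slot 8
761: h=4, probe 4,5,8,2 => slot 2
585: h=4, probe 4,5,8,2,9 => slot 9
Table: [92, ∅, 761, ∅, 794, 541, ∅, ∅, 508, 585, ∅]
Lookup 761: h=4, probe 4,5,8,2 → found at 2.

4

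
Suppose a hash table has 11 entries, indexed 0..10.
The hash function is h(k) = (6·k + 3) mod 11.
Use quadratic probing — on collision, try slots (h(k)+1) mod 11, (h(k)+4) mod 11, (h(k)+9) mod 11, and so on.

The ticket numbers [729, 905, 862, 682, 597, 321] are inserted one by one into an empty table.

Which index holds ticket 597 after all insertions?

729: h=10 => slot 10
905: h=10, probe 10,0 => slot 0
862: h=5 => slot 5
682: h=3 => slot 3
597: h=10, probe 10,0,3,8 => slot 8
321: h=4 => slot 4
Table: [905, —, —, 682, 321, 862, —, —, 597, —, 729]

8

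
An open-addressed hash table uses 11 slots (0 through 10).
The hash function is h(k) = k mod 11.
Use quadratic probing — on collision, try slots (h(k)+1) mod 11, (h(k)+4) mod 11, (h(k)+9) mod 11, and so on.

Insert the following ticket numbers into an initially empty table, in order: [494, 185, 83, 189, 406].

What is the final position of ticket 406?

0

494: h=10 -> slot 10
185: h=9 -> slot 9
83: h=6 -> slot 6
189: h=2 -> slot 2
406: h=10, probe 10,0 -> slot 0
Table: [406, —, 189, —, —, —, 83, —, —, 185, 494]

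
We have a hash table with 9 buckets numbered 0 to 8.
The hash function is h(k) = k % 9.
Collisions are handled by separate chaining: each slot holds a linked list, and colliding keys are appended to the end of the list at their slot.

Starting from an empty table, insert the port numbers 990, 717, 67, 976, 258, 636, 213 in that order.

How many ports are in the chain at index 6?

Insert 990: h=0, bucket 0 empty -> new chain.
Insert 717: h=6, bucket 6 empty -> new chain.
Insert 67: h=4, bucket 4 empty -> new chain.
Insert 976: h=4, bucket 4 nonempty -> append to chain.
Insert 258: h=6, bucket 6 nonempty -> append to chain.
Insert 636: h=6, bucket 6 nonempty -> append to chain.
Insert 213: h=6, bucket 6 nonempty -> append to chain.
Final buckets:
0: 990
1: _
2: _
3: _
4: 67 -> 976
5: _
6: 717 -> 258 -> 636 -> 213
7: _
8: _

4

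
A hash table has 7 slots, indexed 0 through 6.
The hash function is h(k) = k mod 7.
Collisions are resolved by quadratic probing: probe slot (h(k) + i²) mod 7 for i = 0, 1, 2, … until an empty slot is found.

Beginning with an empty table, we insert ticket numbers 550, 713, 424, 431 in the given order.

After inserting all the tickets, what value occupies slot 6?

Insert 550: h=4, slot 4 empty => index 4.
Insert 713: h=6, slot 6 empty => index 6.
Insert 424: h=4, slot 4 occupied => index 5.
Insert 431: h=4, slots 4,5 occupied => index 1.
Table: [., 431, ., ., 550, 424, 713]

713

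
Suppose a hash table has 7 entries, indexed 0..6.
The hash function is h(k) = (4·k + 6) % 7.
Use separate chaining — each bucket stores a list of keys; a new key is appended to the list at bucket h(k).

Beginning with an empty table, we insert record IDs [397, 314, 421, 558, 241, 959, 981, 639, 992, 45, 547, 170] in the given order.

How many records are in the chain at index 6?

1

397 → bucket 5
314 → bucket 2
421 → bucket 3
558 → bucket 5 (collision)
241 → bucket 4
959 → bucket 6
981 → bucket 3 (collision)
639 → bucket 0
992 → bucket 5 (collision)
45 → bucket 4 (collision)
547 → bucket 3 (collision)
170 → bucket 0 (collision)
Final buckets:
0: 639 -> 170
1: ∅
2: 314
3: 421 -> 981 -> 547
4: 241 -> 45
5: 397 -> 558 -> 992
6: 959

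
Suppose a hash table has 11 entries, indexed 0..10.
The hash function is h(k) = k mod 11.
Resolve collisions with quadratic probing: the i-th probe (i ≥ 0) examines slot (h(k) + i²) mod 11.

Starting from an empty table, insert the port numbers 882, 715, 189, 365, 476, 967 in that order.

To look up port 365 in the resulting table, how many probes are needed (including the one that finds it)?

3

882 hashes to 2; slot 2 is free → place at 2.
715 hashes to 0; slot 0 is free → place at 0.
189 hashes to 2; 2 taken → place at 3.
365 hashes to 2; 2,3 taken → place at 6.
476 hashes to 3; 3 taken → place at 4.
967 hashes to 10; slot 10 is free → place at 10.
Table: [715, ∅, 882, 189, 476, ∅, 365, ∅, ∅, ∅, 967]
Lookup 365: h=2, probe 2,3,6 → found at 6.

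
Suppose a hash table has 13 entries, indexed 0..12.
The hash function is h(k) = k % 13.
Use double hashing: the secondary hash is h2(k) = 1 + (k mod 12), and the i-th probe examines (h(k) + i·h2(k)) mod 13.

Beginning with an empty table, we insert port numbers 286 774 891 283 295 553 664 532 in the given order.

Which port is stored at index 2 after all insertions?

286: h=0 -> slot 0
774: h=7 -> slot 7
891: h=7, h2=4, probe 7,11 -> slot 11
283: h=10 -> slot 10
295: h=9 -> slot 9
553: h=7, h2=2, probe 7,9,11,0,2 -> slot 2
664: h=1 -> slot 1
532: h=12 -> slot 12
Table: [286, 664, 553, —, —, —, —, 774, —, 295, 283, 891, 532]

553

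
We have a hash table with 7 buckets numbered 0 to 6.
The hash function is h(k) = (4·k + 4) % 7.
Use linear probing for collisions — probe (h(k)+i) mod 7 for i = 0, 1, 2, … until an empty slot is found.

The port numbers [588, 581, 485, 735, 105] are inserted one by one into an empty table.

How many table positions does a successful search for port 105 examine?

Insert 588: h=4, slot 4 empty => index 4.
Insert 581: h=4, slot 4 occupied => index 5.
Insert 485: h=5, slot 5 occupied => index 6.
Insert 735: h=4, slots 4,5,6 occupied => index 0.
Insert 105: h=4, slots 4,5,6,0 occupied => index 1.
Table: [735, 105, _, _, 588, 581, 485]
Lookup 105: h=4, probe 4,5,6,0,1 → found at 1.

5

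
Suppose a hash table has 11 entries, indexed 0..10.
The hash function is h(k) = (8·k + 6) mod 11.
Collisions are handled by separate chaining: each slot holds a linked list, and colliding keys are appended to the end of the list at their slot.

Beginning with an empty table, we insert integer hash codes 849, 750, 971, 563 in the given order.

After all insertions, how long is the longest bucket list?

849 -> bucket 0
750 -> bucket 0 (collision)
971 -> bucket 8
563 -> bucket 0 (collision)
Final buckets:
0: 849 -> 750 -> 563
1: ∅
2: ∅
3: ∅
4: ∅
5: ∅
6: ∅
7: ∅
8: 971
9: ∅
10: ∅

3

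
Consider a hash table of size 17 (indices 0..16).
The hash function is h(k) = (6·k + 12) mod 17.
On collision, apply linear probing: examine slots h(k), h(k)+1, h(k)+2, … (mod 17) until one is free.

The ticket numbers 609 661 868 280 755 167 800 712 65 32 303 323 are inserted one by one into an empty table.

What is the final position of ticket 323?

15

609: h=11 → slot 11
661: h=0 → slot 0
868: h=1 → slot 1
280: h=9 → slot 9
755: h=3 → slot 3
167: h=11, probe 11,12 → slot 12
800: h=1, probe 1,2 → slot 2
712: h=0, probe 0,1,2,3,4 → slot 4
65: h=11, probe 11,12,13 → slot 13
32: h=0, probe 0,1,2,3,4,5 → slot 5
303: h=11, probe 11,12,13,14 → slot 14
323: h=12, probe 12,13,14,15 → slot 15
Table: [661, 868, 800, 755, 712, 32, ., ., ., 280, ., 609, 167, 65, 303, 323, .]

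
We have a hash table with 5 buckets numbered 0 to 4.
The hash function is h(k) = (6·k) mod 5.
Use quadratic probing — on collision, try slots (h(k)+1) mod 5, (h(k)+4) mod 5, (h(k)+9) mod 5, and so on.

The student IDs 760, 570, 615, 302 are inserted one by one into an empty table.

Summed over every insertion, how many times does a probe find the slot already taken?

Insert 760: h=0, slot 0 empty -> index 0.
Insert 570: h=0, slot 0 occupied -> index 1.
Insert 615: h=0, slots 0,1 occupied -> index 4.
Insert 302: h=2, slot 2 empty -> index 2.
Table: [760, 570, 302, _, 615]

3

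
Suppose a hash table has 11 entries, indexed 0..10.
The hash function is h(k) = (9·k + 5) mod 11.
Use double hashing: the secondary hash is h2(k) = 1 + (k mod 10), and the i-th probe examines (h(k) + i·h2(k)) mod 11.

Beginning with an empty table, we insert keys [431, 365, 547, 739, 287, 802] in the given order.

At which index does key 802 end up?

2

Insert 431: h=1, slot 1 empty → index 1.
Insert 365: h=1, h2=6, slot 1 occupied → index 7.
Insert 547: h=0, slot 0 empty → index 0.
Insert 739: h=1, h2=10, slots 1,0 occupied → index 10.
Insert 287: h=3, slot 3 empty → index 3.
Insert 802: h=7, h2=3, slots 7,10 occupied → index 2.
Table: [547, 431, 802, 287, ∅, ∅, ∅, 365, ∅, ∅, 739]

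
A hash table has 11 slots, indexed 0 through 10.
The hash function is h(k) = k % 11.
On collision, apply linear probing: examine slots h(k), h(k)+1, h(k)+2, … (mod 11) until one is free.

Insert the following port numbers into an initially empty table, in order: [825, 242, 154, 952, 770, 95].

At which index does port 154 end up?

825 hashes to 0; slot 0 is free -> place at 0.
242 hashes to 0; 0 taken -> place at 1.
154 hashes to 0; 0,1 taken -> place at 2.
952 hashes to 6; slot 6 is free -> place at 6.
770 hashes to 0; 0,1,2 taken -> place at 3.
95 hashes to 7; slot 7 is free -> place at 7.
Table: [825, 242, 154, 770, _, _, 952, 95, _, _, _]

2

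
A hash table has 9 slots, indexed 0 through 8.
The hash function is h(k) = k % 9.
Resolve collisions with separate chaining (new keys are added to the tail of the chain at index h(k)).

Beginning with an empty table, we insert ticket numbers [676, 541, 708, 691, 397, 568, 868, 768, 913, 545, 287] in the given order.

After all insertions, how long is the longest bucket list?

4

676 -> bucket 1
541 -> bucket 1 (collision)
708 -> bucket 6
691 -> bucket 7
397 -> bucket 1 (collision)
568 -> bucket 1 (collision)
868 -> bucket 4
768 -> bucket 3
913 -> bucket 4 (collision)
545 -> bucket 5
287 -> bucket 8
Final buckets:
0: -
1: 676 -> 541 -> 397 -> 568
2: -
3: 768
4: 868 -> 913
5: 545
6: 708
7: 691
8: 287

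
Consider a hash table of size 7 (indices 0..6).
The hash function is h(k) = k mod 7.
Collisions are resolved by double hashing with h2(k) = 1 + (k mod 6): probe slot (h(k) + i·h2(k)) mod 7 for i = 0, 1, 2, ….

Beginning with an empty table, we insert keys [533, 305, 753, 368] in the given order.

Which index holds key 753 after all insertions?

5

Insert 533: h=1, slot 1 empty -> index 1.
Insert 305: h=4, slot 4 empty -> index 4.
Insert 753: h=4, h2=4, slots 4,1 occupied -> index 5.
Insert 368: h=4, h2=3, slot 4 occupied -> index 0.
Table: [368, 533, -, -, 305, 753, -]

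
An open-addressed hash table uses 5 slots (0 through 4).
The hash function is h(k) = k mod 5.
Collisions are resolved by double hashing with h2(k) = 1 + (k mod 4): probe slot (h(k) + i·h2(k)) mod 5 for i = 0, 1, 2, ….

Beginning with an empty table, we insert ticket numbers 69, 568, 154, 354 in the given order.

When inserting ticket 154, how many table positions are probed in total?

Insert 69: h=4, slot 4 empty → index 4.
Insert 568: h=3, slot 3 empty → index 3.
Insert 154: h=4, h2=3, slot 4 occupied → index 2.
Insert 354: h=4, h2=3, slots 4,2 occupied → index 0.
Table: [354, ., 154, 568, 69]

2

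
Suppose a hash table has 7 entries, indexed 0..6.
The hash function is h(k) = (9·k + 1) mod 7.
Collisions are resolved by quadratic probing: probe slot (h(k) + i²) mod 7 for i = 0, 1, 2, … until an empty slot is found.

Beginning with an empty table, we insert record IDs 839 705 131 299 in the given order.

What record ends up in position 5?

839 hashes to 6; slot 6 is free -> place at 6.
705 hashes to 4; slot 4 is free -> place at 4.
131 hashes to 4; 4 taken -> place at 5.
299 hashes to 4; 4,5 taken -> place at 1.
Table: [., 299, ., ., 705, 131, 839]

131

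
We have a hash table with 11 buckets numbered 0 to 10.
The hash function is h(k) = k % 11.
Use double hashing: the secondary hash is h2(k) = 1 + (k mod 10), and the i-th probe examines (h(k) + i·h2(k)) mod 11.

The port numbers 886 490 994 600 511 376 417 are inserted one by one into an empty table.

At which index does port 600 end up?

8

886 hashes to 6; slot 6 is free => place at 6.
490 hashes to 6, h2=1; 6 taken => place at 7.
994 hashes to 4; slot 4 is free => place at 4.
600 hashes to 6, h2=1; 6,7 taken => place at 8.
511 hashes to 5; slot 5 is free => place at 5.
376 hashes to 2; slot 2 is free => place at 2.
417 hashes to 10; slot 10 is free => place at 10.
Table: [_, _, 376, _, 994, 511, 886, 490, 600, _, 417]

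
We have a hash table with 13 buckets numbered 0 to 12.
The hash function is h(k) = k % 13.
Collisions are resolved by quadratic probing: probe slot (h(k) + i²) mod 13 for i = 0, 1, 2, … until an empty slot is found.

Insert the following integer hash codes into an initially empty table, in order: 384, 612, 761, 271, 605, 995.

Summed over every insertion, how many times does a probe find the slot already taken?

8

384 hashes to 7; slot 7 is free => place at 7.
612 hashes to 1; slot 1 is free => place at 1.
761 hashes to 7; 7 taken => place at 8.
271 hashes to 11; slot 11 is free => place at 11.
605 hashes to 7; 7,8,11 taken => place at 3.
995 hashes to 7; 7,8,11,3 taken => place at 10.
Table: [∅, 612, ∅, 605, ∅, ∅, ∅, 384, 761, ∅, 995, 271, ∅]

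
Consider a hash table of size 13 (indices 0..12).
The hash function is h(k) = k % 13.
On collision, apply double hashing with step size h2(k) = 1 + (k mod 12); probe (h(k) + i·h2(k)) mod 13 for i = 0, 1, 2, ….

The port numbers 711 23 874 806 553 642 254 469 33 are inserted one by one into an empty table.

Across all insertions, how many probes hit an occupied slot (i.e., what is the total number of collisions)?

5

711 hashes to 9; slot 9 is free -> place at 9.
23 hashes to 10; slot 10 is free -> place at 10.
874 hashes to 3; slot 3 is free -> place at 3.
806 hashes to 0; slot 0 is free -> place at 0.
553 hashes to 7; slot 7 is free -> place at 7.
642 hashes to 5; slot 5 is free -> place at 5.
254 hashes to 7, h2=3; 7,10,0,3 taken -> place at 6.
469 hashes to 1; slot 1 is free -> place at 1.
33 hashes to 7, h2=10; 7 taken -> place at 4.
Table: [806, 469, -, 874, 33, 642, 254, 553, -, 711, 23, -, -]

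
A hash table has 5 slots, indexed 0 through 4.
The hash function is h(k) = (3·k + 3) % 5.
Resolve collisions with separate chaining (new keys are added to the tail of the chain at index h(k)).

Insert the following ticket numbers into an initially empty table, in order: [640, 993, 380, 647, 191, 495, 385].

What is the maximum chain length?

4

Insert 640: h=3, bucket 3 empty → new chain.
Insert 993: h=2, bucket 2 empty → new chain.
Insert 380: h=3, bucket 3 nonempty → append to chain.
Insert 647: h=4, bucket 4 empty → new chain.
Insert 191: h=1, bucket 1 empty → new chain.
Insert 495: h=3, bucket 3 nonempty → append to chain.
Insert 385: h=3, bucket 3 nonempty → append to chain.
Final buckets:
0: -
1: 191
2: 993
3: 640 -> 380 -> 495 -> 385
4: 647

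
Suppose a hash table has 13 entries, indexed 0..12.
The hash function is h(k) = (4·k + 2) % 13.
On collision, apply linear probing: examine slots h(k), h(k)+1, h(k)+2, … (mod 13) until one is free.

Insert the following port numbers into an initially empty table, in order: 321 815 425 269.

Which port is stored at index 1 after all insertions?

425

321: h=12 => slot 12
815: h=12, probe 12,0 => slot 0
425: h=12, probe 12,0,1 => slot 1
269: h=12, probe 12,0,1,2 => slot 2
Table: [815, 425, 269, -, -, -, -, -, -, -, -, -, 321]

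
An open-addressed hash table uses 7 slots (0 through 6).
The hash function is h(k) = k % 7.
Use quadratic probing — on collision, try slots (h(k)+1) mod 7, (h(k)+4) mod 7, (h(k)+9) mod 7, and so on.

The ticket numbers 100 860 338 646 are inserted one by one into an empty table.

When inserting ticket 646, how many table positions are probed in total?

Insert 100: h=2, slot 2 empty => index 2.
Insert 860: h=6, slot 6 empty => index 6.
Insert 338: h=2, slot 2 occupied => index 3.
Insert 646: h=2, slots 2,3,6 occupied => index 4.
Table: [∅, ∅, 100, 338, 646, ∅, 860]

4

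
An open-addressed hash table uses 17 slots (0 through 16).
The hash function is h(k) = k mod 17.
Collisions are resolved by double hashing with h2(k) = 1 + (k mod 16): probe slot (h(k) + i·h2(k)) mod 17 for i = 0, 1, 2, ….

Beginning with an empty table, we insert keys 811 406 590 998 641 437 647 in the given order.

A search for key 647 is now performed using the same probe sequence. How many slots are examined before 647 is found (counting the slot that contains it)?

811: h=12 => slot 12
406: h=15 => slot 15
590: h=12, h2=15, probe 12,10 => slot 10
998: h=12, h2=7, probe 12,2 => slot 2
641: h=12, h2=2, probe 12,14 => slot 14
437: h=12, h2=6, probe 12,1 => slot 1
647: h=1, h2=8, probe 1,9 => slot 9
Table: [—, 437, 998, —, —, —, —, —, —, 647, 590, —, 811, —, 641, 406, —]
Lookup 647: h=1, h2=8, probe 1,9 → found at 9.

2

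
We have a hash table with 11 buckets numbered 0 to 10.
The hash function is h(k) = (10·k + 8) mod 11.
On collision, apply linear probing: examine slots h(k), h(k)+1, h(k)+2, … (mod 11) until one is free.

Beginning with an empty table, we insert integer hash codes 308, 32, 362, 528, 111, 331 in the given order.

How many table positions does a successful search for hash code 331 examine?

Insert 308: h=8, slot 8 empty => index 8.
Insert 32: h=9, slot 9 empty => index 9.
Insert 362: h=9, slot 9 occupied => index 10.
Insert 528: h=8, slots 8,9,10 occupied => index 0.
Insert 111: h=7, slot 7 empty => index 7.
Insert 331: h=7, slots 7,8,9,10,0 occupied => index 1.
Table: [528, 331, ., ., ., ., ., 111, 308, 32, 362]
Lookup 331: h=7, probe 7,8,9,10,0,1 → found at 1.

6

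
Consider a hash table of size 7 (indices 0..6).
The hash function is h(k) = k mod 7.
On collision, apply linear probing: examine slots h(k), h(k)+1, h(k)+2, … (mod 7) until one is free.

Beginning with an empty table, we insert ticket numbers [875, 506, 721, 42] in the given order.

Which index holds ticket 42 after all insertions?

3

Insert 875: h=0, slot 0 empty -> index 0.
Insert 506: h=2, slot 2 empty -> index 2.
Insert 721: h=0, slot 0 occupied -> index 1.
Insert 42: h=0, slots 0,1,2 occupied -> index 3.
Table: [875, 721, 506, 42, _, _, _]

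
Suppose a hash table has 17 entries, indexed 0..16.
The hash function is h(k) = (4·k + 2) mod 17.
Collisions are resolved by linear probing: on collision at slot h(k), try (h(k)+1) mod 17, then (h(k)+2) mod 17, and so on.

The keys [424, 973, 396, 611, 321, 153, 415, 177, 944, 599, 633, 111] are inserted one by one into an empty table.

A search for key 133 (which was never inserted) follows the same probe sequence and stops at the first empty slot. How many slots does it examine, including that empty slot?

2

Insert 424: h=15, slot 15 empty → index 15.
Insert 973: h=1, slot 1 empty → index 1.
Insert 396: h=5, slot 5 empty → index 5.
Insert 611: h=15, slot 15 occupied → index 16.
Insert 321: h=11, slot 11 empty → index 11.
Insert 153: h=2, slot 2 empty → index 2.
Insert 415: h=13, slot 13 empty → index 13.
Insert 177: h=13, slot 13 occupied → index 14.
Insert 944: h=4, slot 4 empty → index 4.
Insert 599: h=1, slots 1,2 occupied → index 3.
Insert 633: h=1, slots 1,2,3,4,5 occupied → index 6.
Insert 111: h=4, slots 4,5,6 occupied → index 7.
Table: [—, 973, 153, 599, 944, 396, 633, 111, —, —, —, 321, —, 415, 177, 424, 611]
Lookup 133: h=7, probe 7,8 → slot 8 empty, not found.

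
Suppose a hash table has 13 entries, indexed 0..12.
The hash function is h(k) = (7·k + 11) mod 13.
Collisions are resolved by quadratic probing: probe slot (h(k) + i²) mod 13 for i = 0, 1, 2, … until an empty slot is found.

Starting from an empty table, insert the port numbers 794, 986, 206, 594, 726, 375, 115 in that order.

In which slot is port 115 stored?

Insert 794: h=5, slot 5 empty => index 5.
Insert 986: h=10, slot 10 empty => index 10.
Insert 206: h=10, slot 10 occupied => index 11.
Insert 594: h=9, slot 9 empty => index 9.
Insert 726: h=10, slots 10,11 occupied => index 1.
Insert 375: h=10, slots 10,11,1 occupied => index 6.
Insert 115: h=10, slots 10,11,1,6 occupied => index 0.
Table: [115, 726, ., ., ., 794, 375, ., ., 594, 986, 206, .]

0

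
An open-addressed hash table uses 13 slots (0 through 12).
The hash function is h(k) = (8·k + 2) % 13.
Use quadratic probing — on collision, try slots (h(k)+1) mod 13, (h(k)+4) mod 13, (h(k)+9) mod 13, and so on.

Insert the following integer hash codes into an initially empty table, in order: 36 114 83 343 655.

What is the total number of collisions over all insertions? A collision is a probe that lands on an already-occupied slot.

6

36 hashes to 4; slot 4 is free => place at 4.
114 hashes to 4; 4 taken => place at 5.
83 hashes to 3; slot 3 is free => place at 3.
343 hashes to 3; 3,4 taken => place at 7.
655 hashes to 3; 3,4,7 taken => place at 12.
Table: [_, _, _, 83, 36, 114, _, 343, _, _, _, _, 655]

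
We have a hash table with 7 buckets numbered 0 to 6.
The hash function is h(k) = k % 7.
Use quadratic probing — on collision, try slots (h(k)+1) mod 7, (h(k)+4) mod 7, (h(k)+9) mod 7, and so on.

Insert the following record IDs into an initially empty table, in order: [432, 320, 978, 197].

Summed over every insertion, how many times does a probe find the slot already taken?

Insert 432: h=5, slot 5 empty => index 5.
Insert 320: h=5, slot 5 occupied => index 6.
Insert 978: h=5, slots 5,6 occupied => index 2.
Insert 197: h=1, slot 1 empty => index 1.
Table: [-, 197, 978, -, -, 432, 320]

3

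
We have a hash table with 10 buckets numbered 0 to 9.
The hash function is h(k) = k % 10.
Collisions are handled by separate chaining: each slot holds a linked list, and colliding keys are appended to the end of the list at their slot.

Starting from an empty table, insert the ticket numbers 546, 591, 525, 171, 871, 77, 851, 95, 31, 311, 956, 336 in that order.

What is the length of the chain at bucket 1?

546 → bucket 6
591 → bucket 1
525 → bucket 5
171 → bucket 1 (collision)
871 → bucket 1 (collision)
77 → bucket 7
851 → bucket 1 (collision)
95 → bucket 5 (collision)
31 → bucket 1 (collision)
311 → bucket 1 (collision)
956 → bucket 6 (collision)
336 → bucket 6 (collision)
Final buckets:
0: -
1: 591 -> 171 -> 871 -> 851 -> 31 -> 311
2: -
3: -
4: -
5: 525 -> 95
6: 546 -> 956 -> 336
7: 77
8: -
9: -

6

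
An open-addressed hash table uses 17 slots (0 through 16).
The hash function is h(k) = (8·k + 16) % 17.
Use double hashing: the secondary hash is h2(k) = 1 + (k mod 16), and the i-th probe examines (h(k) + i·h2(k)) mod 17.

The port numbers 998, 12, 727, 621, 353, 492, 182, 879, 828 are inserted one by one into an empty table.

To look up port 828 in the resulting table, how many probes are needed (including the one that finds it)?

3

998 hashes to 10; slot 10 is free -> place at 10.
12 hashes to 10, h2=13; 10 taken -> place at 6.
727 hashes to 1; slot 1 is free -> place at 1.
621 hashes to 3; slot 3 is free -> place at 3.
353 hashes to 1, h2=2; 1,3 taken -> place at 5.
492 hashes to 8; slot 8 is free -> place at 8.
182 hashes to 10, h2=7; 10 taken -> place at 0.
879 hashes to 10, h2=16; 10 taken -> place at 9.
828 hashes to 10, h2=13; 10,6 taken -> place at 2.
Table: [182, 727, 828, 621, _, 353, 12, _, 492, 879, 998, _, _, _, _, _, _]
Lookup 828: h=10, h2=13, probe 10,6,2 → found at 2.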